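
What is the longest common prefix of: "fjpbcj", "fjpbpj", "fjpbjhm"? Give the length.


Words: fjpbcj, fjpbpj, fjpbjhm
  Position 0: all 'f' => match
  Position 1: all 'j' => match
  Position 2: all 'p' => match
  Position 3: all 'b' => match
  Position 4: ('c', 'p', 'j') => mismatch, stop
LCP = "fjpb" (length 4)

4


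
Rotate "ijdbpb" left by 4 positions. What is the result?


Input: "ijdbpb", rotate left by 4
First 4 characters: "ijdb"
Remaining characters: "pb"
Concatenate remaining + first: "pb" + "ijdb" = "pbijdb"

pbijdb


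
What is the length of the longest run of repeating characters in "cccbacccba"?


Input: "cccbacccba"
Scanning for longest run:
  Position 1 ('c'): continues run of 'c', length=2
  Position 2 ('c'): continues run of 'c', length=3
  Position 3 ('b'): new char, reset run to 1
  Position 4 ('a'): new char, reset run to 1
  Position 5 ('c'): new char, reset run to 1
  Position 6 ('c'): continues run of 'c', length=2
  Position 7 ('c'): continues run of 'c', length=3
  Position 8 ('b'): new char, reset run to 1
  Position 9 ('a'): new char, reset run to 1
Longest run: 'c' with length 3

3


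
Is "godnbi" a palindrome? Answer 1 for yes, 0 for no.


Input: godnbi
Reversed: ibndog
  Compare pos 0 ('g') with pos 5 ('i'): MISMATCH
  Compare pos 1 ('o') with pos 4 ('b'): MISMATCH
  Compare pos 2 ('d') with pos 3 ('n'): MISMATCH
Result: not a palindrome

0


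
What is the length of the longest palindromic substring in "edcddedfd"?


Input: "edcddedfd"
Checking substrings for palindromes:
  [1:4] "dcd" (len 3) => palindrome
  [4:7] "ded" (len 3) => palindrome
  [6:9] "dfd" (len 3) => palindrome
  [3:5] "dd" (len 2) => palindrome
Longest palindromic substring: "dcd" with length 3

3


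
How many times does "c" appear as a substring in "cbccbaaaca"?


Searching for "c" in "cbccbaaaca"
Scanning each position:
  Position 0: "c" => MATCH
  Position 1: "b" => no
  Position 2: "c" => MATCH
  Position 3: "c" => MATCH
  Position 4: "b" => no
  Position 5: "a" => no
  Position 6: "a" => no
  Position 7: "a" => no
  Position 8: "c" => MATCH
  Position 9: "a" => no
Total occurrences: 4

4


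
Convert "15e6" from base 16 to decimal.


Input: "15e6" in base 16
Positional expansion:
  Digit '1' (value 1) x 16^3 = 4096
  Digit '5' (value 5) x 16^2 = 1280
  Digit 'e' (value 14) x 16^1 = 224
  Digit '6' (value 6) x 16^0 = 6
Sum = 5606

5606


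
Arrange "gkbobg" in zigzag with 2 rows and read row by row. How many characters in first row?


Zigzag "gkbobg" into 2 rows:
Placing characters:
  'g' => row 0
  'k' => row 1
  'b' => row 0
  'o' => row 1
  'b' => row 0
  'g' => row 1
Rows:
  Row 0: "gbb"
  Row 1: "kog"
First row length: 3

3


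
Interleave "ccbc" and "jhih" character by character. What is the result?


Interleaving "ccbc" and "jhih":
  Position 0: 'c' from first, 'j' from second => "cj"
  Position 1: 'c' from first, 'h' from second => "ch"
  Position 2: 'b' from first, 'i' from second => "bi"
  Position 3: 'c' from first, 'h' from second => "ch"
Result: cjchbich

cjchbich


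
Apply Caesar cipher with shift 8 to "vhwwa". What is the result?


Caesar cipher: shift "vhwwa" by 8
  'v' (pos 21) + 8 = pos 3 = 'd'
  'h' (pos 7) + 8 = pos 15 = 'p'
  'w' (pos 22) + 8 = pos 4 = 'e'
  'w' (pos 22) + 8 = pos 4 = 'e'
  'a' (pos 0) + 8 = pos 8 = 'i'
Result: dpeei

dpeei


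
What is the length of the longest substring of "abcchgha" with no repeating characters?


Input: "abcchgha"
Sliding window (track last position of each char):
  Position 0 ('a'): window [0,0] length 1 -- new best
  Position 1 ('b'): window [0,1] length 2 -- new best
  Position 2 ('c'): window [0,2] length 3 -- new best
  Position 3 ('c'): repeat (last at 2), move window start to 3
  Position 3 ('c'): window [3,3] length 1
  Position 4 ('h'): window [3,4] length 2
  Position 5 ('g'): window [3,5] length 3
  Position 6 ('h'): repeat (last at 4), move window start to 5
  Position 6 ('h'): window [5,6] length 2
  Position 7 ('a'): window [5,7] length 3
Longest substring with no repeats: "abc" with length 3

3


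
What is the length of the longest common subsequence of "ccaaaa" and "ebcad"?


LCS of "ccaaaa" and "ebcad"
DP table:
           e    b    c    a    d
      0    0    0    0    0    0
  c   0    0    0    1    1    1
  c   0    0    0    1    1    1
  a   0    0    0    1    2    2
  a   0    0    0    1    2    2
  a   0    0    0    1    2    2
  a   0    0    0    1    2    2
LCS length = dp[6][5] = 2

2


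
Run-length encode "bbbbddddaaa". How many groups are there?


Input: bbbbddddaaa
Scanning for consecutive runs:
  Group 1: 'b' x 4 (positions 0-3)
  Group 2: 'd' x 4 (positions 4-7)
  Group 3: 'a' x 3 (positions 8-10)
Total groups: 3

3


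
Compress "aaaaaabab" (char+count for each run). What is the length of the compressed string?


Input: aaaaaabab
Runs:
  'a' x 6 => "a6"
  'b' x 1 => "b1"
  'a' x 1 => "a1"
  'b' x 1 => "b1"
Compressed: "a6b1a1b1"
Compressed length: 8

8


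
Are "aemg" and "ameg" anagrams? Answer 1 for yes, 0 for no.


Strings: "aemg", "ameg"
Sorted first:  aegm
Sorted second: aegm
Sorted forms match => anagrams

1


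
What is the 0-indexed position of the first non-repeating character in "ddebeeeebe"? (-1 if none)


Input: ddebeeeebe
Character frequencies:
  'b': 2
  'd': 2
  'e': 6
Scanning left to right for freq == 1:
  Position 0 ('d'): freq=2, skip
  Position 1 ('d'): freq=2, skip
  Position 2 ('e'): freq=6, skip
  Position 3 ('b'): freq=2, skip
  Position 4 ('e'): freq=6, skip
  Position 5 ('e'): freq=6, skip
  Position 6 ('e'): freq=6, skip
  Position 7 ('e'): freq=6, skip
  Position 8 ('b'): freq=2, skip
  Position 9 ('e'): freq=6, skip
  No unique character found => answer = -1

-1


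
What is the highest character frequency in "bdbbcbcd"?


Input: bdbbcbcd
Character counts:
  'b': 4
  'c': 2
  'd': 2
Maximum frequency: 4

4


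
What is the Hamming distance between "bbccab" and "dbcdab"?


Comparing "bbccab" and "dbcdab" position by position:
  Position 0: 'b' vs 'd' => differ
  Position 1: 'b' vs 'b' => same
  Position 2: 'c' vs 'c' => same
  Position 3: 'c' vs 'd' => differ
  Position 4: 'a' vs 'a' => same
  Position 5: 'b' vs 'b' => same
Total differences (Hamming distance): 2

2


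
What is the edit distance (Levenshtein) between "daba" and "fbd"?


Computing edit distance: "daba" -> "fbd"
DP table:
           f    b    d
      0    1    2    3
  d   1    1    2    2
  a   2    2    2    3
  b   3    3    2    3
  a   4    4    3    3
Edit distance = dp[4][3] = 3

3


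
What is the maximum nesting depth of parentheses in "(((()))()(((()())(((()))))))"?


Input: "(((()))()(((()())(((()))))))"
Tracking depth:
  Position 0 '(': depth becomes 1
  Position 1 '(': depth becomes 2
  Position 2 '(': depth becomes 3
  Position 3 '(': depth becomes 4
  Position 4 ')': depth becomes 3
  Position 5 ')': depth becomes 2
  Position 6 ')': depth becomes 1
  Position 7 '(': depth becomes 2
  Position 8 ')': depth becomes 1
  Position 9 '(': depth becomes 2
  Position 10 '(': depth becomes 3
  Position 11 '(': depth becomes 4
  Position 12 '(': depth becomes 5
  Position 13 ')': depth becomes 4
  Position 14 '(': depth becomes 5
  Position 15 ')': depth becomes 4
  Position 16 ')': depth becomes 3
  Position 17 '(': depth becomes 4
  Position 18 '(': depth becomes 5
  Position 19 '(': depth becomes 6
  Position 20 '(': depth becomes 7
  Position 21 ')': depth becomes 6
  Position 22 ')': depth becomes 5
  Position 23 ')': depth becomes 4
  Position 24 ')': depth becomes 3
  Position 25 ')': depth becomes 2
  Position 26 ')': depth becomes 1
  Position 27 ')': depth becomes 0
Maximum depth reached: 7

7


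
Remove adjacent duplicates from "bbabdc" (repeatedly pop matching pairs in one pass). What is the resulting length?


Input: bbabdc
Stack-based adjacent duplicate removal:
  Read 'b': push. Stack: b
  Read 'b': matches stack top 'b' => pop. Stack: (empty)
  Read 'a': push. Stack: a
  Read 'b': push. Stack: ab
  Read 'd': push. Stack: abd
  Read 'c': push. Stack: abdc
Final stack: "abdc" (length 4)

4


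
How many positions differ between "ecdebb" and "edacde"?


Comparing "ecdebb" and "edacde" position by position:
  Position 0: 'e' vs 'e' => same
  Position 1: 'c' vs 'd' => DIFFER
  Position 2: 'd' vs 'a' => DIFFER
  Position 3: 'e' vs 'c' => DIFFER
  Position 4: 'b' vs 'd' => DIFFER
  Position 5: 'b' vs 'e' => DIFFER
Positions that differ: 5

5


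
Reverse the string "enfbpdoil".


Input: enfbpdoil
Reading characters right to left:
  Position 8: 'l'
  Position 7: 'i'
  Position 6: 'o'
  Position 5: 'd'
  Position 4: 'p'
  Position 3: 'b'
  Position 2: 'f'
  Position 1: 'n'
  Position 0: 'e'
Reversed: liodpbfne

liodpbfne


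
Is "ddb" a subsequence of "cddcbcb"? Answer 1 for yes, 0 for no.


Check if "ddb" is a subsequence of "cddcbcb"
Greedy scan:
  Position 0 ('c'): no match needed
  Position 1 ('d'): matches sub[0] = 'd'
  Position 2 ('d'): matches sub[1] = 'd'
  Position 3 ('c'): no match needed
  Position 4 ('b'): matches sub[2] = 'b'
  Position 5 ('c'): no match needed
  Position 6 ('b'): no match needed
All 3 characters matched => is a subsequence

1


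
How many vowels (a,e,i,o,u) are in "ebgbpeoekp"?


Input: ebgbpeoekp
Checking each character:
  'e' at position 0: vowel (running total: 1)
  'b' at position 1: consonant
  'g' at position 2: consonant
  'b' at position 3: consonant
  'p' at position 4: consonant
  'e' at position 5: vowel (running total: 2)
  'o' at position 6: vowel (running total: 3)
  'e' at position 7: vowel (running total: 4)
  'k' at position 8: consonant
  'p' at position 9: consonant
Total vowels: 4

4


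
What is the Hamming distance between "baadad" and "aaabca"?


Comparing "baadad" and "aaabca" position by position:
  Position 0: 'b' vs 'a' => differ
  Position 1: 'a' vs 'a' => same
  Position 2: 'a' vs 'a' => same
  Position 3: 'd' vs 'b' => differ
  Position 4: 'a' vs 'c' => differ
  Position 5: 'd' vs 'a' => differ
Total differences (Hamming distance): 4

4


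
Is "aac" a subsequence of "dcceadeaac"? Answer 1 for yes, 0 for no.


Check if "aac" is a subsequence of "dcceadeaac"
Greedy scan:
  Position 0 ('d'): no match needed
  Position 1 ('c'): no match needed
  Position 2 ('c'): no match needed
  Position 3 ('e'): no match needed
  Position 4 ('a'): matches sub[0] = 'a'
  Position 5 ('d'): no match needed
  Position 6 ('e'): no match needed
  Position 7 ('a'): matches sub[1] = 'a'
  Position 8 ('a'): no match needed
  Position 9 ('c'): matches sub[2] = 'c'
All 3 characters matched => is a subsequence

1


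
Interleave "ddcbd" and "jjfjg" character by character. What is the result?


Interleaving "ddcbd" and "jjfjg":
  Position 0: 'd' from first, 'j' from second => "dj"
  Position 1: 'd' from first, 'j' from second => "dj"
  Position 2: 'c' from first, 'f' from second => "cf"
  Position 3: 'b' from first, 'j' from second => "bj"
  Position 4: 'd' from first, 'g' from second => "dg"
Result: djdjcfbjdg

djdjcfbjdg


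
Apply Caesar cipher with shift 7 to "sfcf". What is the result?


Caesar cipher: shift "sfcf" by 7
  's' (pos 18) + 7 = pos 25 = 'z'
  'f' (pos 5) + 7 = pos 12 = 'm'
  'c' (pos 2) + 7 = pos 9 = 'j'
  'f' (pos 5) + 7 = pos 12 = 'm'
Result: zmjm

zmjm


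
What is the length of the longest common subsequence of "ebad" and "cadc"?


LCS of "ebad" and "cadc"
DP table:
           c    a    d    c
      0    0    0    0    0
  e   0    0    0    0    0
  b   0    0    0    0    0
  a   0    0    1    1    1
  d   0    0    1    2    2
LCS length = dp[4][4] = 2

2


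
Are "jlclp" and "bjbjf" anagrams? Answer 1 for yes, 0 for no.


Strings: "jlclp", "bjbjf"
Sorted first:  cjllp
Sorted second: bbfjj
Differ at position 0: 'c' vs 'b' => not anagrams

0


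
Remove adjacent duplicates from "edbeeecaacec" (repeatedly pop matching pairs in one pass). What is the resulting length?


Input: edbeeecaacec
Stack-based adjacent duplicate removal:
  Read 'e': push. Stack: e
  Read 'd': push. Stack: ed
  Read 'b': push. Stack: edb
  Read 'e': push. Stack: edbe
  Read 'e': matches stack top 'e' => pop. Stack: edb
  Read 'e': push. Stack: edbe
  Read 'c': push. Stack: edbec
  Read 'a': push. Stack: edbeca
  Read 'a': matches stack top 'a' => pop. Stack: edbec
  Read 'c': matches stack top 'c' => pop. Stack: edbe
  Read 'e': matches stack top 'e' => pop. Stack: edb
  Read 'c': push. Stack: edbc
Final stack: "edbc" (length 4)

4


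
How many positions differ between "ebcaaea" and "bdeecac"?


Comparing "ebcaaea" and "bdeecac" position by position:
  Position 0: 'e' vs 'b' => DIFFER
  Position 1: 'b' vs 'd' => DIFFER
  Position 2: 'c' vs 'e' => DIFFER
  Position 3: 'a' vs 'e' => DIFFER
  Position 4: 'a' vs 'c' => DIFFER
  Position 5: 'e' vs 'a' => DIFFER
  Position 6: 'a' vs 'c' => DIFFER
Positions that differ: 7

7


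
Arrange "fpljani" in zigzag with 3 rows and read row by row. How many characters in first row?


Zigzag "fpljani" into 3 rows:
Placing characters:
  'f' => row 0
  'p' => row 1
  'l' => row 2
  'j' => row 1
  'a' => row 0
  'n' => row 1
  'i' => row 2
Rows:
  Row 0: "fa"
  Row 1: "pjn"
  Row 2: "li"
First row length: 2

2


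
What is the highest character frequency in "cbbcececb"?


Input: cbbcececb
Character counts:
  'b': 3
  'c': 4
  'e': 2
Maximum frequency: 4

4


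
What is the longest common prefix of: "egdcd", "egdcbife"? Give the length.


Words: egdcd, egdcbife
  Position 0: all 'e' => match
  Position 1: all 'g' => match
  Position 2: all 'd' => match
  Position 3: all 'c' => match
  Position 4: ('d', 'b') => mismatch, stop
LCP = "egdc" (length 4)

4


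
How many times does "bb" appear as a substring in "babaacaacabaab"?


Searching for "bb" in "babaacaacabaab"
Scanning each position:
  Position 0: "ba" => no
  Position 1: "ab" => no
  Position 2: "ba" => no
  Position 3: "aa" => no
  Position 4: "ac" => no
  Position 5: "ca" => no
  Position 6: "aa" => no
  Position 7: "ac" => no
  Position 8: "ca" => no
  Position 9: "ab" => no
  Position 10: "ba" => no
  Position 11: "aa" => no
  Position 12: "ab" => no
Total occurrences: 0

0


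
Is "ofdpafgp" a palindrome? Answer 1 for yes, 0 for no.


Input: ofdpafgp
Reversed: pgfapdfo
  Compare pos 0 ('o') with pos 7 ('p'): MISMATCH
  Compare pos 1 ('f') with pos 6 ('g'): MISMATCH
  Compare pos 2 ('d') with pos 5 ('f'): MISMATCH
  Compare pos 3 ('p') with pos 4 ('a'): MISMATCH
Result: not a palindrome

0


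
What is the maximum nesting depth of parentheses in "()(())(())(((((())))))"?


Input: "()(())(())(((((())))))"
Tracking depth:
  Position 0 '(': depth becomes 1
  Position 1 ')': depth becomes 0
  Position 2 '(': depth becomes 1
  Position 3 '(': depth becomes 2
  Position 4 ')': depth becomes 1
  Position 5 ')': depth becomes 0
  Position 6 '(': depth becomes 1
  Position 7 '(': depth becomes 2
  Position 8 ')': depth becomes 1
  Position 9 ')': depth becomes 0
  Position 10 '(': depth becomes 1
  Position 11 '(': depth becomes 2
  Position 12 '(': depth becomes 3
  Position 13 '(': depth becomes 4
  Position 14 '(': depth becomes 5
  Position 15 '(': depth becomes 6
  Position 16 ')': depth becomes 5
  Position 17 ')': depth becomes 4
  Position 18 ')': depth becomes 3
  Position 19 ')': depth becomes 2
  Position 20 ')': depth becomes 1
  Position 21 ')': depth becomes 0
Maximum depth reached: 6

6


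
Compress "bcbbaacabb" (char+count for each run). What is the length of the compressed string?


Input: bcbbaacabb
Runs:
  'b' x 1 => "b1"
  'c' x 1 => "c1"
  'b' x 2 => "b2"
  'a' x 2 => "a2"
  'c' x 1 => "c1"
  'a' x 1 => "a1"
  'b' x 2 => "b2"
Compressed: "b1c1b2a2c1a1b2"
Compressed length: 14

14


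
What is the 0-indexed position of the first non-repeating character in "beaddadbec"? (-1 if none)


Input: beaddadbec
Character frequencies:
  'a': 2
  'b': 2
  'c': 1
  'd': 3
  'e': 2
Scanning left to right for freq == 1:
  Position 0 ('b'): freq=2, skip
  Position 1 ('e'): freq=2, skip
  Position 2 ('a'): freq=2, skip
  Position 3 ('d'): freq=3, skip
  Position 4 ('d'): freq=3, skip
  Position 5 ('a'): freq=2, skip
  Position 6 ('d'): freq=3, skip
  Position 7 ('b'): freq=2, skip
  Position 8 ('e'): freq=2, skip
  Position 9 ('c'): unique! => answer = 9

9


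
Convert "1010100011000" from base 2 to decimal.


Input: "1010100011000" in base 2
Positional expansion:
  Digit '1' (value 1) x 2^12 = 4096
  Digit '0' (value 0) x 2^11 = 0
  Digit '1' (value 1) x 2^10 = 1024
  Digit '0' (value 0) x 2^9 = 0
  Digit '1' (value 1) x 2^8 = 256
  Digit '0' (value 0) x 2^7 = 0
  Digit '0' (value 0) x 2^6 = 0
  Digit '0' (value 0) x 2^5 = 0
  Digit '1' (value 1) x 2^4 = 16
  Digit '1' (value 1) x 2^3 = 8
  Digit '0' (value 0) x 2^2 = 0
  Digit '0' (value 0) x 2^1 = 0
  Digit '0' (value 0) x 2^0 = 0
Sum = 5400

5400


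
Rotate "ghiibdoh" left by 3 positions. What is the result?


Input: "ghiibdoh", rotate left by 3
First 3 characters: "ghi"
Remaining characters: "ibdoh"
Concatenate remaining + first: "ibdoh" + "ghi" = "ibdohghi"

ibdohghi


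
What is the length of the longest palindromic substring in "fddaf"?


Input: "fddaf"
Checking substrings for palindromes:
  [1:3] "dd" (len 2) => palindrome
Longest palindromic substring: "dd" with length 2

2


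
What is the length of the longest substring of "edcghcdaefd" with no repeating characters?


Input: "edcghcdaefd"
Sliding window (track last position of each char):
  Position 0 ('e'): window [0,0] length 1 -- new best
  Position 1 ('d'): window [0,1] length 2 -- new best
  Position 2 ('c'): window [0,2] length 3 -- new best
  Position 3 ('g'): window [0,3] length 4 -- new best
  Position 4 ('h'): window [0,4] length 5 -- new best
  Position 5 ('c'): repeat (last at 2), move window start to 3
  Position 5 ('c'): window [3,5] length 3
  Position 6 ('d'): window [3,6] length 4
  Position 7 ('a'): window [3,7] length 5
  Position 8 ('e'): window [3,8] length 6 -- new best
  Position 9 ('f'): window [3,9] length 7 -- new best
  Position 10 ('d'): repeat (last at 6), move window start to 7
  Position 10 ('d'): window [7,10] length 4
Longest substring with no repeats: "ghcdaef" with length 7

7


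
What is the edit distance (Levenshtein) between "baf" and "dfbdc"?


Computing edit distance: "baf" -> "dfbdc"
DP table:
           d    f    b    d    c
      0    1    2    3    4    5
  b   1    1    2    2    3    4
  a   2    2    2    3    3    4
  f   3    3    2    3    4    4
Edit distance = dp[3][5] = 4

4


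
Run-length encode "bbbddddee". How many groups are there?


Input: bbbddddee
Scanning for consecutive runs:
  Group 1: 'b' x 3 (positions 0-2)
  Group 2: 'd' x 4 (positions 3-6)
  Group 3: 'e' x 2 (positions 7-8)
Total groups: 3

3


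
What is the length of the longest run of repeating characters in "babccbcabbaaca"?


Input: "babccbcabbaaca"
Scanning for longest run:
  Position 1 ('a'): new char, reset run to 1
  Position 2 ('b'): new char, reset run to 1
  Position 3 ('c'): new char, reset run to 1
  Position 4 ('c'): continues run of 'c', length=2
  Position 5 ('b'): new char, reset run to 1
  Position 6 ('c'): new char, reset run to 1
  Position 7 ('a'): new char, reset run to 1
  Position 8 ('b'): new char, reset run to 1
  Position 9 ('b'): continues run of 'b', length=2
  Position 10 ('a'): new char, reset run to 1
  Position 11 ('a'): continues run of 'a', length=2
  Position 12 ('c'): new char, reset run to 1
  Position 13 ('a'): new char, reset run to 1
Longest run: 'c' with length 2

2


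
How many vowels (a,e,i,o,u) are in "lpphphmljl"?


Input: lpphphmljl
Checking each character:
  'l' at position 0: consonant
  'p' at position 1: consonant
  'p' at position 2: consonant
  'h' at position 3: consonant
  'p' at position 4: consonant
  'h' at position 5: consonant
  'm' at position 6: consonant
  'l' at position 7: consonant
  'j' at position 8: consonant
  'l' at position 9: consonant
Total vowels: 0

0


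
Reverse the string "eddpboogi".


Input: eddpboogi
Reading characters right to left:
  Position 8: 'i'
  Position 7: 'g'
  Position 6: 'o'
  Position 5: 'o'
  Position 4: 'b'
  Position 3: 'p'
  Position 2: 'd'
  Position 1: 'd'
  Position 0: 'e'
Reversed: igoobpdde

igoobpdde


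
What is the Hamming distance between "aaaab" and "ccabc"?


Comparing "aaaab" and "ccabc" position by position:
  Position 0: 'a' vs 'c' => differ
  Position 1: 'a' vs 'c' => differ
  Position 2: 'a' vs 'a' => same
  Position 3: 'a' vs 'b' => differ
  Position 4: 'b' vs 'c' => differ
Total differences (Hamming distance): 4

4


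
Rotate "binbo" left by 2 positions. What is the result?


Input: "binbo", rotate left by 2
First 2 characters: "bi"
Remaining characters: "nbo"
Concatenate remaining + first: "nbo" + "bi" = "nbobi"

nbobi


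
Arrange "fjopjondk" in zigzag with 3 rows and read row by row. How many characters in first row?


Zigzag "fjopjondk" into 3 rows:
Placing characters:
  'f' => row 0
  'j' => row 1
  'o' => row 2
  'p' => row 1
  'j' => row 0
  'o' => row 1
  'n' => row 2
  'd' => row 1
  'k' => row 0
Rows:
  Row 0: "fjk"
  Row 1: "jpod"
  Row 2: "on"
First row length: 3

3


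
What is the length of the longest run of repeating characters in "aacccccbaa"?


Input: "aacccccbaa"
Scanning for longest run:
  Position 1 ('a'): continues run of 'a', length=2
  Position 2 ('c'): new char, reset run to 1
  Position 3 ('c'): continues run of 'c', length=2
  Position 4 ('c'): continues run of 'c', length=3
  Position 5 ('c'): continues run of 'c', length=4
  Position 6 ('c'): continues run of 'c', length=5
  Position 7 ('b'): new char, reset run to 1
  Position 8 ('a'): new char, reset run to 1
  Position 9 ('a'): continues run of 'a', length=2
Longest run: 'c' with length 5

5


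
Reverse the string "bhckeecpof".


Input: bhckeecpof
Reading characters right to left:
  Position 9: 'f'
  Position 8: 'o'
  Position 7: 'p'
  Position 6: 'c'
  Position 5: 'e'
  Position 4: 'e'
  Position 3: 'k'
  Position 2: 'c'
  Position 1: 'h'
  Position 0: 'b'
Reversed: fopceekchb

fopceekchb


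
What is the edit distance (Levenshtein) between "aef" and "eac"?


Computing edit distance: "aef" -> "eac"
DP table:
           e    a    c
      0    1    2    3
  a   1    1    1    2
  e   2    1    2    2
  f   3    2    2    3
Edit distance = dp[3][3] = 3

3


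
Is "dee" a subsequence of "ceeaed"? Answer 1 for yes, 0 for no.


Check if "dee" is a subsequence of "ceeaed"
Greedy scan:
  Position 0 ('c'): no match needed
  Position 1 ('e'): no match needed
  Position 2 ('e'): no match needed
  Position 3 ('a'): no match needed
  Position 4 ('e'): no match needed
  Position 5 ('d'): matches sub[0] = 'd'
Only matched 1/3 characters => not a subsequence

0


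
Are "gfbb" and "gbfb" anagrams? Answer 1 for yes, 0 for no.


Strings: "gfbb", "gbfb"
Sorted first:  bbfg
Sorted second: bbfg
Sorted forms match => anagrams

1


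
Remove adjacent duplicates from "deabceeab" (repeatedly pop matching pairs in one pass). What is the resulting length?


Input: deabceeab
Stack-based adjacent duplicate removal:
  Read 'd': push. Stack: d
  Read 'e': push. Stack: de
  Read 'a': push. Stack: dea
  Read 'b': push. Stack: deab
  Read 'c': push. Stack: deabc
  Read 'e': push. Stack: deabce
  Read 'e': matches stack top 'e' => pop. Stack: deabc
  Read 'a': push. Stack: deabca
  Read 'b': push. Stack: deabcab
Final stack: "deabcab" (length 7)

7


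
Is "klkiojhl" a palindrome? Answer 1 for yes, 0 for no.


Input: klkiojhl
Reversed: lhjoiklk
  Compare pos 0 ('k') with pos 7 ('l'): MISMATCH
  Compare pos 1 ('l') with pos 6 ('h'): MISMATCH
  Compare pos 2 ('k') with pos 5 ('j'): MISMATCH
  Compare pos 3 ('i') with pos 4 ('o'): MISMATCH
Result: not a palindrome

0


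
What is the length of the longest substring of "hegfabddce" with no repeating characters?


Input: "hegfabddce"
Sliding window (track last position of each char):
  Position 0 ('h'): window [0,0] length 1 -- new best
  Position 1 ('e'): window [0,1] length 2 -- new best
  Position 2 ('g'): window [0,2] length 3 -- new best
  Position 3 ('f'): window [0,3] length 4 -- new best
  Position 4 ('a'): window [0,4] length 5 -- new best
  Position 5 ('b'): window [0,5] length 6 -- new best
  Position 6 ('d'): window [0,6] length 7 -- new best
  Position 7 ('d'): repeat (last at 6), move window start to 7
  Position 7 ('d'): window [7,7] length 1
  Position 8 ('c'): window [7,8] length 2
  Position 9 ('e'): window [7,9] length 3
Longest substring with no repeats: "hegfabd" with length 7

7


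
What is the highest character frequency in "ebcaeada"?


Input: ebcaeada
Character counts:
  'a': 3
  'b': 1
  'c': 1
  'd': 1
  'e': 2
Maximum frequency: 3

3


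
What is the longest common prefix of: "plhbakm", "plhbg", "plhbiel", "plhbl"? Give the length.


Words: plhbakm, plhbg, plhbiel, plhbl
  Position 0: all 'p' => match
  Position 1: all 'l' => match
  Position 2: all 'h' => match
  Position 3: all 'b' => match
  Position 4: ('a', 'g', 'i', 'l') => mismatch, stop
LCP = "plhb" (length 4)

4


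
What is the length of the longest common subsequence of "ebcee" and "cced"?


LCS of "ebcee" and "cced"
DP table:
           c    c    e    d
      0    0    0    0    0
  e   0    0    0    1    1
  b   0    0    0    1    1
  c   0    1    1    1    1
  e   0    1    1    2    2
  e   0    1    1    2    2
LCS length = dp[5][4] = 2

2


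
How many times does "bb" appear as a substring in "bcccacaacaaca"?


Searching for "bb" in "bcccacaacaaca"
Scanning each position:
  Position 0: "bc" => no
  Position 1: "cc" => no
  Position 2: "cc" => no
  Position 3: "ca" => no
  Position 4: "ac" => no
  Position 5: "ca" => no
  Position 6: "aa" => no
  Position 7: "ac" => no
  Position 8: "ca" => no
  Position 9: "aa" => no
  Position 10: "ac" => no
  Position 11: "ca" => no
Total occurrences: 0

0


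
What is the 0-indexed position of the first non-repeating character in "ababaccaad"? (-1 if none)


Input: ababaccaad
Character frequencies:
  'a': 5
  'b': 2
  'c': 2
  'd': 1
Scanning left to right for freq == 1:
  Position 0 ('a'): freq=5, skip
  Position 1 ('b'): freq=2, skip
  Position 2 ('a'): freq=5, skip
  Position 3 ('b'): freq=2, skip
  Position 4 ('a'): freq=5, skip
  Position 5 ('c'): freq=2, skip
  Position 6 ('c'): freq=2, skip
  Position 7 ('a'): freq=5, skip
  Position 8 ('a'): freq=5, skip
  Position 9 ('d'): unique! => answer = 9

9


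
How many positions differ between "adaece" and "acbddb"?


Comparing "adaece" and "acbddb" position by position:
  Position 0: 'a' vs 'a' => same
  Position 1: 'd' vs 'c' => DIFFER
  Position 2: 'a' vs 'b' => DIFFER
  Position 3: 'e' vs 'd' => DIFFER
  Position 4: 'c' vs 'd' => DIFFER
  Position 5: 'e' vs 'b' => DIFFER
Positions that differ: 5

5


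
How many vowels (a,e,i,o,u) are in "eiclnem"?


Input: eiclnem
Checking each character:
  'e' at position 0: vowel (running total: 1)
  'i' at position 1: vowel (running total: 2)
  'c' at position 2: consonant
  'l' at position 3: consonant
  'n' at position 4: consonant
  'e' at position 5: vowel (running total: 3)
  'm' at position 6: consonant
Total vowels: 3

3


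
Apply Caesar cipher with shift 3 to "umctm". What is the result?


Caesar cipher: shift "umctm" by 3
  'u' (pos 20) + 3 = pos 23 = 'x'
  'm' (pos 12) + 3 = pos 15 = 'p'
  'c' (pos 2) + 3 = pos 5 = 'f'
  't' (pos 19) + 3 = pos 22 = 'w'
  'm' (pos 12) + 3 = pos 15 = 'p'
Result: xpfwp

xpfwp


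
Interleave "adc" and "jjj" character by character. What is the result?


Interleaving "adc" and "jjj":
  Position 0: 'a' from first, 'j' from second => "aj"
  Position 1: 'd' from first, 'j' from second => "dj"
  Position 2: 'c' from first, 'j' from second => "cj"
Result: ajdjcj

ajdjcj


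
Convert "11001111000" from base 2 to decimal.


Input: "11001111000" in base 2
Positional expansion:
  Digit '1' (value 1) x 2^10 = 1024
  Digit '1' (value 1) x 2^9 = 512
  Digit '0' (value 0) x 2^8 = 0
  Digit '0' (value 0) x 2^7 = 0
  Digit '1' (value 1) x 2^6 = 64
  Digit '1' (value 1) x 2^5 = 32
  Digit '1' (value 1) x 2^4 = 16
  Digit '1' (value 1) x 2^3 = 8
  Digit '0' (value 0) x 2^2 = 0
  Digit '0' (value 0) x 2^1 = 0
  Digit '0' (value 0) x 2^0 = 0
Sum = 1656

1656


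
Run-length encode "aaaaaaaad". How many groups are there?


Input: aaaaaaaad
Scanning for consecutive runs:
  Group 1: 'a' x 8 (positions 0-7)
  Group 2: 'd' x 1 (positions 8-8)
Total groups: 2

2


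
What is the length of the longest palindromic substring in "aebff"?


Input: "aebff"
Checking substrings for palindromes:
  [3:5] "ff" (len 2) => palindrome
Longest palindromic substring: "ff" with length 2

2


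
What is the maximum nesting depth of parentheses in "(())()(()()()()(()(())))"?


Input: "(())()(()()()()(()(())))"
Tracking depth:
  Position 0 '(': depth becomes 1
  Position 1 '(': depth becomes 2
  Position 2 ')': depth becomes 1
  Position 3 ')': depth becomes 0
  Position 4 '(': depth becomes 1
  Position 5 ')': depth becomes 0
  Position 6 '(': depth becomes 1
  Position 7 '(': depth becomes 2
  Position 8 ')': depth becomes 1
  Position 9 '(': depth becomes 2
  Position 10 ')': depth becomes 1
  Position 11 '(': depth becomes 2
  Position 12 ')': depth becomes 1
  Position 13 '(': depth becomes 2
  Position 14 ')': depth becomes 1
  Position 15 '(': depth becomes 2
  Position 16 '(': depth becomes 3
  Position 17 ')': depth becomes 2
  Position 18 '(': depth becomes 3
  Position 19 '(': depth becomes 4
  Position 20 ')': depth becomes 3
  Position 21 ')': depth becomes 2
  Position 22 ')': depth becomes 1
  Position 23 ')': depth becomes 0
Maximum depth reached: 4

4


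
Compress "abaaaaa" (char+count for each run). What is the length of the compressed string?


Input: abaaaaa
Runs:
  'a' x 1 => "a1"
  'b' x 1 => "b1"
  'a' x 5 => "a5"
Compressed: "a1b1a5"
Compressed length: 6

6


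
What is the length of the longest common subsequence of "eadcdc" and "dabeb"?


LCS of "eadcdc" and "dabeb"
DP table:
           d    a    b    e    b
      0    0    0    0    0    0
  e   0    0    0    0    1    1
  a   0    0    1    1    1    1
  d   0    1    1    1    1    1
  c   0    1    1    1    1    1
  d   0    1    1    1    1    1
  c   0    1    1    1    1    1
LCS length = dp[6][5] = 1

1


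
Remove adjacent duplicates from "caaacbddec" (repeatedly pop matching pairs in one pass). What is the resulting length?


Input: caaacbddec
Stack-based adjacent duplicate removal:
  Read 'c': push. Stack: c
  Read 'a': push. Stack: ca
  Read 'a': matches stack top 'a' => pop. Stack: c
  Read 'a': push. Stack: ca
  Read 'c': push. Stack: cac
  Read 'b': push. Stack: cacb
  Read 'd': push. Stack: cacbd
  Read 'd': matches stack top 'd' => pop. Stack: cacb
  Read 'e': push. Stack: cacbe
  Read 'c': push. Stack: cacbec
Final stack: "cacbec" (length 6)

6


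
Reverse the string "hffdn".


Input: hffdn
Reading characters right to left:
  Position 4: 'n'
  Position 3: 'd'
  Position 2: 'f'
  Position 1: 'f'
  Position 0: 'h'
Reversed: ndffh

ndffh


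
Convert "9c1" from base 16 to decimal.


Input: "9c1" in base 16
Positional expansion:
  Digit '9' (value 9) x 16^2 = 2304
  Digit 'c' (value 12) x 16^1 = 192
  Digit '1' (value 1) x 16^0 = 1
Sum = 2497

2497


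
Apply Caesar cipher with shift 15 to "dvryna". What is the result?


Caesar cipher: shift "dvryna" by 15
  'd' (pos 3) + 15 = pos 18 = 's'
  'v' (pos 21) + 15 = pos 10 = 'k'
  'r' (pos 17) + 15 = pos 6 = 'g'
  'y' (pos 24) + 15 = pos 13 = 'n'
  'n' (pos 13) + 15 = pos 2 = 'c'
  'a' (pos 0) + 15 = pos 15 = 'p'
Result: skgncp

skgncp


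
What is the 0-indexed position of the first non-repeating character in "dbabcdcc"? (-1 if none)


Input: dbabcdcc
Character frequencies:
  'a': 1
  'b': 2
  'c': 3
  'd': 2
Scanning left to right for freq == 1:
  Position 0 ('d'): freq=2, skip
  Position 1 ('b'): freq=2, skip
  Position 2 ('a'): unique! => answer = 2

2


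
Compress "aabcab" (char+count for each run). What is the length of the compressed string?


Input: aabcab
Runs:
  'a' x 2 => "a2"
  'b' x 1 => "b1"
  'c' x 1 => "c1"
  'a' x 1 => "a1"
  'b' x 1 => "b1"
Compressed: "a2b1c1a1b1"
Compressed length: 10

10


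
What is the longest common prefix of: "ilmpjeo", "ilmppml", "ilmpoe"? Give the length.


Words: ilmpjeo, ilmppml, ilmpoe
  Position 0: all 'i' => match
  Position 1: all 'l' => match
  Position 2: all 'm' => match
  Position 3: all 'p' => match
  Position 4: ('j', 'p', 'o') => mismatch, stop
LCP = "ilmp" (length 4)

4


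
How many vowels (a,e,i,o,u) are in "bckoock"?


Input: bckoock
Checking each character:
  'b' at position 0: consonant
  'c' at position 1: consonant
  'k' at position 2: consonant
  'o' at position 3: vowel (running total: 1)
  'o' at position 4: vowel (running total: 2)
  'c' at position 5: consonant
  'k' at position 6: consonant
Total vowels: 2

2


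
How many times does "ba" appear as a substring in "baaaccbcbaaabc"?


Searching for "ba" in "baaaccbcbaaabc"
Scanning each position:
  Position 0: "ba" => MATCH
  Position 1: "aa" => no
  Position 2: "aa" => no
  Position 3: "ac" => no
  Position 4: "cc" => no
  Position 5: "cb" => no
  Position 6: "bc" => no
  Position 7: "cb" => no
  Position 8: "ba" => MATCH
  Position 9: "aa" => no
  Position 10: "aa" => no
  Position 11: "ab" => no
  Position 12: "bc" => no
Total occurrences: 2

2


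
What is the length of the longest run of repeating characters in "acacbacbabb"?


Input: "acacbacbabb"
Scanning for longest run:
  Position 1 ('c'): new char, reset run to 1
  Position 2 ('a'): new char, reset run to 1
  Position 3 ('c'): new char, reset run to 1
  Position 4 ('b'): new char, reset run to 1
  Position 5 ('a'): new char, reset run to 1
  Position 6 ('c'): new char, reset run to 1
  Position 7 ('b'): new char, reset run to 1
  Position 8 ('a'): new char, reset run to 1
  Position 9 ('b'): new char, reset run to 1
  Position 10 ('b'): continues run of 'b', length=2
Longest run: 'b' with length 2

2


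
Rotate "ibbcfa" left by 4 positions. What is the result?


Input: "ibbcfa", rotate left by 4
First 4 characters: "ibbc"
Remaining characters: "fa"
Concatenate remaining + first: "fa" + "ibbc" = "faibbc"

faibbc


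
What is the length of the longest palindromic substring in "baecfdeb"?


Input: "baecfdeb"
Checking substrings for palindromes:
  No multi-char palindromic substrings found
Longest palindromic substring: "b" with length 1

1


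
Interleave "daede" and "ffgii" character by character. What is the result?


Interleaving "daede" and "ffgii":
  Position 0: 'd' from first, 'f' from second => "df"
  Position 1: 'a' from first, 'f' from second => "af"
  Position 2: 'e' from first, 'g' from second => "eg"
  Position 3: 'd' from first, 'i' from second => "di"
  Position 4: 'e' from first, 'i' from second => "ei"
Result: dfafegdiei

dfafegdiei


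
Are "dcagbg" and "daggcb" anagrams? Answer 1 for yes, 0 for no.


Strings: "dcagbg", "daggcb"
Sorted first:  abcdgg
Sorted second: abcdgg
Sorted forms match => anagrams

1


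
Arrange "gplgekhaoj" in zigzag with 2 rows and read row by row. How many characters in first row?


Zigzag "gplgekhaoj" into 2 rows:
Placing characters:
  'g' => row 0
  'p' => row 1
  'l' => row 0
  'g' => row 1
  'e' => row 0
  'k' => row 1
  'h' => row 0
  'a' => row 1
  'o' => row 0
  'j' => row 1
Rows:
  Row 0: "gleho"
  Row 1: "pgkaj"
First row length: 5

5


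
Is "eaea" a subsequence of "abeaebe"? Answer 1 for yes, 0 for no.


Check if "eaea" is a subsequence of "abeaebe"
Greedy scan:
  Position 0 ('a'): no match needed
  Position 1 ('b'): no match needed
  Position 2 ('e'): matches sub[0] = 'e'
  Position 3 ('a'): matches sub[1] = 'a'
  Position 4 ('e'): matches sub[2] = 'e'
  Position 5 ('b'): no match needed
  Position 6 ('e'): no match needed
Only matched 3/4 characters => not a subsequence

0


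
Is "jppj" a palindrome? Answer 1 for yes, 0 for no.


Input: jppj
Reversed: jppj
  Compare pos 0 ('j') with pos 3 ('j'): match
  Compare pos 1 ('p') with pos 2 ('p'): match
Result: palindrome

1


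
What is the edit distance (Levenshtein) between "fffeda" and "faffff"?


Computing edit distance: "fffeda" -> "faffff"
DP table:
           f    a    f    f    f    f
      0    1    2    3    4    5    6
  f   1    0    1    2    3    4    5
  f   2    1    1    1    2    3    4
  f   3    2    2    1    1    2    3
  e   4    3    3    2    2    2    3
  d   5    4    4    3    3    3    3
  a   6    5    4    4    4    4    4
Edit distance = dp[6][6] = 4

4


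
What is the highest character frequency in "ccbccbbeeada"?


Input: ccbccbbeeada
Character counts:
  'a': 2
  'b': 3
  'c': 4
  'd': 1
  'e': 2
Maximum frequency: 4

4


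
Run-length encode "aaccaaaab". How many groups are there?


Input: aaccaaaab
Scanning for consecutive runs:
  Group 1: 'a' x 2 (positions 0-1)
  Group 2: 'c' x 2 (positions 2-3)
  Group 3: 'a' x 4 (positions 4-7)
  Group 4: 'b' x 1 (positions 8-8)
Total groups: 4

4


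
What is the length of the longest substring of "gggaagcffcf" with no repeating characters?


Input: "gggaagcffcf"
Sliding window (track last position of each char):
  Position 0 ('g'): window [0,0] length 1 -- new best
  Position 1 ('g'): repeat (last at 0), move window start to 1
  Position 1 ('g'): window [1,1] length 1
  Position 2 ('g'): repeat (last at 1), move window start to 2
  Position 2 ('g'): window [2,2] length 1
  Position 3 ('a'): window [2,3] length 2 -- new best
  Position 4 ('a'): repeat (last at 3), move window start to 4
  Position 4 ('a'): window [4,4] length 1
  Position 5 ('g'): window [4,5] length 2
  Position 6 ('c'): window [4,6] length 3 -- new best
  Position 7 ('f'): window [4,7] length 4 -- new best
  Position 8 ('f'): repeat (last at 7), move window start to 8
  Position 8 ('f'): window [8,8] length 1
  Position 9 ('c'): window [8,9] length 2
  Position 10 ('f'): repeat (last at 8), move window start to 9
  Position 10 ('f'): window [9,10] length 2
Longest substring with no repeats: "agcf" with length 4

4


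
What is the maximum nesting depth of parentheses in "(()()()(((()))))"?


Input: "(()()()(((()))))"
Tracking depth:
  Position 0 '(': depth becomes 1
  Position 1 '(': depth becomes 2
  Position 2 ')': depth becomes 1
  Position 3 '(': depth becomes 2
  Position 4 ')': depth becomes 1
  Position 5 '(': depth becomes 2
  Position 6 ')': depth becomes 1
  Position 7 '(': depth becomes 2
  Position 8 '(': depth becomes 3
  Position 9 '(': depth becomes 4
  Position 10 '(': depth becomes 5
  Position 11 ')': depth becomes 4
  Position 12 ')': depth becomes 3
  Position 13 ')': depth becomes 2
  Position 14 ')': depth becomes 1
  Position 15 ')': depth becomes 0
Maximum depth reached: 5

5


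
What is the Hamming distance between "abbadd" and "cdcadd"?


Comparing "abbadd" and "cdcadd" position by position:
  Position 0: 'a' vs 'c' => differ
  Position 1: 'b' vs 'd' => differ
  Position 2: 'b' vs 'c' => differ
  Position 3: 'a' vs 'a' => same
  Position 4: 'd' vs 'd' => same
  Position 5: 'd' vs 'd' => same
Total differences (Hamming distance): 3

3


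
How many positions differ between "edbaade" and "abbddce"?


Comparing "edbaade" and "abbddce" position by position:
  Position 0: 'e' vs 'a' => DIFFER
  Position 1: 'd' vs 'b' => DIFFER
  Position 2: 'b' vs 'b' => same
  Position 3: 'a' vs 'd' => DIFFER
  Position 4: 'a' vs 'd' => DIFFER
  Position 5: 'd' vs 'c' => DIFFER
  Position 6: 'e' vs 'e' => same
Positions that differ: 5

5


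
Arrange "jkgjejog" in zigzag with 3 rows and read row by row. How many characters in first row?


Zigzag "jkgjejog" into 3 rows:
Placing characters:
  'j' => row 0
  'k' => row 1
  'g' => row 2
  'j' => row 1
  'e' => row 0
  'j' => row 1
  'o' => row 2
  'g' => row 1
Rows:
  Row 0: "je"
  Row 1: "kjjg"
  Row 2: "go"
First row length: 2

2
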